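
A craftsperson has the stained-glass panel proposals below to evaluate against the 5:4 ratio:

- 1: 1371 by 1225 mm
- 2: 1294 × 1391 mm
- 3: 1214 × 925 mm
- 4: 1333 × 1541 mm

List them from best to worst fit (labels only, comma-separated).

3, 4, 1, 2

Ratios: 1 = 1371 / 1225 ≈ 1.119; 2 = 1391 / 1294 ≈ 1.075; 3 = 1214 / 925 ≈ 1.312; 4 = 1541 / 1333 ≈ 1.156.
|Δ from 1.250|: 1 0.131; 2 0.175; 3 0.062; 4 0.094.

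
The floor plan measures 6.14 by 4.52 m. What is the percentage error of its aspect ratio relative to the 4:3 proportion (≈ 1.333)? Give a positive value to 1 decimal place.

Ratio = 6.14 / 4.52 ≈ 1.3584.
Ideal 4:3 ≈ 1.3333. |1.3584 − 1.3333| / 1.3333 ≈ 1.88% → 1.9%.

1.9%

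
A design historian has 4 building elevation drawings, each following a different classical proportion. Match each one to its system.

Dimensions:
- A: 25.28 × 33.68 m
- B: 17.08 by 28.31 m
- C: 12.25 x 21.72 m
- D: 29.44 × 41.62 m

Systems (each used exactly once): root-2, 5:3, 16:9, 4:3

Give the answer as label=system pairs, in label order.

A=4:3, B=5:3, C=16:9, D=root-2

A = 33.68/25.28 ≈ 1.332 → 4:3 (1.333)
B = 28.31/17.08 ≈ 1.657 → 5:3 (1.667)
C = 21.72/12.25 ≈ 1.773 → 16:9 (1.778)
D = 41.62/29.44 ≈ 1.414 → root-2 (1.414)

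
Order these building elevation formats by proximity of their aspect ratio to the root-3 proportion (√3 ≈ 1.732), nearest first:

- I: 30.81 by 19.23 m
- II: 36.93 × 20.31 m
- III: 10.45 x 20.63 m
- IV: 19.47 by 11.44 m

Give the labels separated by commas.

I: 30.81/19.23 ≈ 1.602 → |1.602 − 1.732| = 0.130
II: 36.93/20.31 ≈ 1.818 → |1.818 − 1.732| = 0.086
III: 20.63/10.45 ≈ 1.974 → |1.974 − 1.732| = 0.242
IV: 19.47/11.44 ≈ 1.702 → |1.702 − 1.732| = 0.030

IV, II, I, III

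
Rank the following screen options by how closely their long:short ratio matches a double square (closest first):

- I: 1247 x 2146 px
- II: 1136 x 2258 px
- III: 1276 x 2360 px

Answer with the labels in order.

II, III, I

Ratios: I = 2146 / 1247 ≈ 1.721; II = 2258 / 1136 ≈ 1.988; III = 2360 / 1276 ≈ 1.850.
|Δ from 2.000|: I 0.279; II 0.012; III 0.150.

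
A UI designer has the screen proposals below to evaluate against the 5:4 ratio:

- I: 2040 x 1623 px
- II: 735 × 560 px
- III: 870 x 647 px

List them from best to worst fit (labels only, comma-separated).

I: 2040/1623 ≈ 1.257 → |1.257 − 1.250| = 0.007
II: 735/560 ≈ 1.312 → |1.312 − 1.250| = 0.062
III: 870/647 ≈ 1.345 → |1.345 − 1.250| = 0.095

I, II, III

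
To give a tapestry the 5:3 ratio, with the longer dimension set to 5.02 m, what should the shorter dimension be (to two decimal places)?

3.01 m

5:3 ≈ 1.66667.
Shorter side = 5.02 ÷ 1.66667 ≈ 3.0120 → 3.01 m.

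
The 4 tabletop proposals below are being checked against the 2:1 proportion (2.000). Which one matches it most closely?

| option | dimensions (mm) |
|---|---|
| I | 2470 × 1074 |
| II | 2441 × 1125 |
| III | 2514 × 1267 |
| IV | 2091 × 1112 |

III

Ratios (long/short): I ≈ 2.300; II ≈ 2.170; III ≈ 1.984; IV ≈ 1.880.
2:1 ≈ 2.000; option III is nearest (Δ 0.016).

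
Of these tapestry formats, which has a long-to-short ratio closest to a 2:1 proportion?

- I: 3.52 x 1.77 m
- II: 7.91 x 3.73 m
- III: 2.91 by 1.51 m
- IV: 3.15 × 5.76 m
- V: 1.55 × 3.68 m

I

Target 2:1 ≈ 2.000.
I: 1.989 (Δ0.011)  II: 2.121 (Δ0.121)  III: 1.927 (Δ0.073)  IV: 1.829 (Δ0.171)  V: 2.374 (Δ0.374)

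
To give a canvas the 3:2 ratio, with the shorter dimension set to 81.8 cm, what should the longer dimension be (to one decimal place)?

122.7 cm

3:2 = 1.50000.
Longer side = 81.8 × 1.50000 ≈ 122.700 → 122.7 cm.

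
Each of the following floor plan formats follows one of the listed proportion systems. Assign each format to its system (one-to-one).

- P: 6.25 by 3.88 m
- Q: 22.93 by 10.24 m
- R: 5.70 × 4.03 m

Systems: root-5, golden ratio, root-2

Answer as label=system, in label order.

P = 6.25/3.88 ≈ 1.611 → golden ratio (1.618)
Q = 22.93/10.24 ≈ 2.239 → root-5 (2.236)
R = 5.70/4.03 ≈ 1.414 → root-2 (1.414)

P=golden ratio, Q=root-5, R=root-2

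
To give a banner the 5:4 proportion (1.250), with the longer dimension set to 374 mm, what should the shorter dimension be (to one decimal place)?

5:4 = 1.25000.
Shorter side = 374 ÷ 1.25000 ≈ 299.200 → 299.2 mm.

299.2 mm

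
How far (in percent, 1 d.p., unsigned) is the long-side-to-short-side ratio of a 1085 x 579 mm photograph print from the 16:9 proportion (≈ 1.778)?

Ratio = 1085 / 579 ≈ 1.8739.
Ideal 16:9 ≈ 1.7778. |1.8739 − 1.7778| / 1.7778 ≈ 5.41% → 5.4%.

5.4%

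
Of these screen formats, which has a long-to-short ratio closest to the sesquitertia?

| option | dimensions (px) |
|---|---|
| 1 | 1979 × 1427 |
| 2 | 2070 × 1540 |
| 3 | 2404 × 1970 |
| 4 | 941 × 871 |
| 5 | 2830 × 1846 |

Target 4:3 ≈ 1.333.
1: 1.387 (Δ0.054)  2: 1.344 (Δ0.011)  3: 1.220 (Δ0.113)  4: 1.080 (Δ0.253)  5: 1.533 (Δ0.200)

2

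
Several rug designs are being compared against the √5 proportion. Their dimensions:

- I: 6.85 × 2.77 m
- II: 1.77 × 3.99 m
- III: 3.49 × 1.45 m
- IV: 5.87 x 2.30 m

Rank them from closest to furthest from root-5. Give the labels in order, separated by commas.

II, III, I, IV

Ratios: I = 6.85 / 2.77 ≈ 2.473; II = 3.99 / 1.77 ≈ 2.254; III = 3.49 / 1.45 ≈ 2.407; IV = 5.87 / 2.30 ≈ 2.552.
|Δ from 2.236|: I 0.237; II 0.018; III 0.171; IV 0.316.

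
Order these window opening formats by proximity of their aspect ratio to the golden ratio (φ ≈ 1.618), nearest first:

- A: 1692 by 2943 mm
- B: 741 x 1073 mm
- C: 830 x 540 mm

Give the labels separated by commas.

A: 2943/1692 ≈ 1.739 → |1.739 − 1.618| = 0.121
B: 1073/741 ≈ 1.448 → |1.448 − 1.618| = 0.170
C: 830/540 ≈ 1.537 → |1.537 − 1.618| = 0.081

C, A, B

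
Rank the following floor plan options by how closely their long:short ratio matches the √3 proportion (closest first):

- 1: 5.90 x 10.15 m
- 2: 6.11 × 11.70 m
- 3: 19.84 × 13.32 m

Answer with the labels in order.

1: 10.15/5.90 ≈ 1.720 → |1.720 − 1.732| = 0.012
2: 11.70/6.11 ≈ 1.915 → |1.915 − 1.732| = 0.183
3: 19.84/13.32 ≈ 1.489 → |1.489 − 1.732| = 0.243

1, 2, 3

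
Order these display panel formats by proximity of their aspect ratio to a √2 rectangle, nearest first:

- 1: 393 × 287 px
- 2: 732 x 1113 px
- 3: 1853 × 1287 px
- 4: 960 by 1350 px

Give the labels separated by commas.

Ratios: 1 = 393 / 287 ≈ 1.369; 2 = 1113 / 732 ≈ 1.520; 3 = 1853 / 1287 ≈ 1.440; 4 = 1350 / 960 ≈ 1.406.
|Δ from 1.414|: 1 0.045; 2 0.106; 3 0.026; 4 0.008.

4, 3, 1, 2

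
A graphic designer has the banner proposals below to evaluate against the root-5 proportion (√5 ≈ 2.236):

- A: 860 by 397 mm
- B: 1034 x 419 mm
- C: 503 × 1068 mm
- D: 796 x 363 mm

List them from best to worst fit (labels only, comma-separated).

D, A, C, B

Ratios: A = 860 / 397 ≈ 2.166; B = 1034 / 419 ≈ 2.468; C = 1068 / 503 ≈ 2.123; D = 796 / 363 ≈ 2.193.
|Δ from 2.236|: A 0.070; B 0.232; C 0.113; D 0.043.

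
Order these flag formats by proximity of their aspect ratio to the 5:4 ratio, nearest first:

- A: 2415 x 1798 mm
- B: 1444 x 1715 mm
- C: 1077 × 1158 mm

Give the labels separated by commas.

B, A, C

Ratios: A = 2415 / 1798 ≈ 1.343; B = 1715 / 1444 ≈ 1.188; C = 1158 / 1077 ≈ 1.075.
|Δ from 1.250|: A 0.093; B 0.062; C 0.175.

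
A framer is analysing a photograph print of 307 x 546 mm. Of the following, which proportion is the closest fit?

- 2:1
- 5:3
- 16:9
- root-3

546/307 ≈ 1.779. Nearest candidates are 16:9 (1.778, off by 0.001) and root-3 (1.732, off by 0.047).

16:9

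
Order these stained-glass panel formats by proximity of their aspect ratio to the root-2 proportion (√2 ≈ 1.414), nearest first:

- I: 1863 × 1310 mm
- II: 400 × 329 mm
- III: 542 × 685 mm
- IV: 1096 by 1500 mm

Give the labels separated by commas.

Ratios: I = 1863 / 1310 ≈ 1.422; II = 400 / 329 ≈ 1.216; III = 685 / 542 ≈ 1.264; IV = 1500 / 1096 ≈ 1.369.
|Δ from 1.414|: I 0.008; II 0.198; III 0.150; IV 0.045.

I, IV, III, II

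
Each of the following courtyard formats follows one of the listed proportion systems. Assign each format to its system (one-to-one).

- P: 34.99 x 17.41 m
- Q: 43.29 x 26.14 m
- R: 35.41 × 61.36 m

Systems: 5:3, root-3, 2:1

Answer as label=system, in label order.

Ratios: P ≈ 2.010; Q ≈ 1.656; R ≈ 1.733.
Targets: 5:3 ≈ 1.667; root-3 ≈ 1.732; 2:1 ≈ 2.000.

P=2:1, Q=5:3, R=root-3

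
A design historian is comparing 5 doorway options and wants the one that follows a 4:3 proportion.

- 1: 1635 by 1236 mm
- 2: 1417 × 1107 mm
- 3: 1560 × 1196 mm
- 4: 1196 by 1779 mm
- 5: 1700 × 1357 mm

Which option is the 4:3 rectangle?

Target 4:3 ≈ 1.333.
1: 1.323 (Δ0.010)  2: 1.280 (Δ0.053)  3: 1.304 (Δ0.029)  4: 1.487 (Δ0.154)  5: 1.253 (Δ0.080)

1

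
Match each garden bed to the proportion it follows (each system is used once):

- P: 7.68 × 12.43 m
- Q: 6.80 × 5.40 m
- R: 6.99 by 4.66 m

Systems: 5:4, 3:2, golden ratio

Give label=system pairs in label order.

P = 12.43/7.68 ≈ 1.618 → golden ratio (1.618)
Q = 6.80/5.40 ≈ 1.259 → 5:4 (1.250)
R = 6.99/4.66 ≈ 1.500 → 3:2 (1.500)

P=golden ratio, Q=5:4, R=3:2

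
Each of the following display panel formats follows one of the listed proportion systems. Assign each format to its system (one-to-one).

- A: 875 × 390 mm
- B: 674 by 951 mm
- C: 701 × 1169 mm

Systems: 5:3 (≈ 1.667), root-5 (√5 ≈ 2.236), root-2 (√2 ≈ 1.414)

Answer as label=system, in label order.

Ratios: A ≈ 2.244; B ≈ 1.411; C ≈ 1.668.
Targets: 5:3 ≈ 1.667; root-5 ≈ 2.236; root-2 ≈ 1.414.

A=root-5, B=root-2, C=5:3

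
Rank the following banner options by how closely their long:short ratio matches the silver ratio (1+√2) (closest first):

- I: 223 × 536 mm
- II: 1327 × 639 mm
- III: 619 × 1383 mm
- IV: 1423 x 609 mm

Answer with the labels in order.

Ratios: I = 536 / 223 ≈ 2.404; II = 1327 / 639 ≈ 2.077; III = 1383 / 619 ≈ 2.234; IV = 1423 / 609 ≈ 2.337.
|Δ from 2.414|: I 0.010; II 0.337; III 0.180; IV 0.077.

I, IV, III, II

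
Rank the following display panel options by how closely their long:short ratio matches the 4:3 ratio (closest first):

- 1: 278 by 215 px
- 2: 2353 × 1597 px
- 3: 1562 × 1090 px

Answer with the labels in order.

1: 278/215 ≈ 1.293 → |1.293 − 1.333| = 0.040
2: 2353/1597 ≈ 1.473 → |1.473 − 1.333| = 0.140
3: 1562/1090 ≈ 1.433 → |1.433 − 1.333| = 0.100

1, 3, 2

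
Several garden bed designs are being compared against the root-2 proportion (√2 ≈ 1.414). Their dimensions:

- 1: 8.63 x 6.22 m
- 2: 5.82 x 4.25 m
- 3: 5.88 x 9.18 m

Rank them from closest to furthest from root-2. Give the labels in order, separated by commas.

Ratios: 1 = 8.63 / 6.22 ≈ 1.387; 2 = 5.82 / 4.25 ≈ 1.369; 3 = 9.18 / 5.88 ≈ 1.561.
|Δ from 1.414|: 1 0.027; 2 0.045; 3 0.147.

1, 2, 3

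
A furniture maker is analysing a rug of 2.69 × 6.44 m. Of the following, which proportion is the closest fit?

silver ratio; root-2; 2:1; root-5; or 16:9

6.44/2.69 ≈ 2.394. Nearest candidates are silver ratio (2.414, off by 0.020) and root-5 (2.236, off by 0.158).

silver ratio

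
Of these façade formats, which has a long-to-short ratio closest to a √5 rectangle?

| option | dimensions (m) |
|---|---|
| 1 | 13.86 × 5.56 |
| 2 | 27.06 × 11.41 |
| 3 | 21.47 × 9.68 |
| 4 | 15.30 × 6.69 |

Target root-5 ≈ 2.236.
1: 2.493 (Δ0.257)  2: 2.372 (Δ0.136)  3: 2.218 (Δ0.018)  4: 2.287 (Δ0.051)

3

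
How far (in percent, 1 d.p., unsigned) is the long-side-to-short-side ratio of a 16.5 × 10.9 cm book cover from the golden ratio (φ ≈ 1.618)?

6.4%

Ratio = 16.5 / 10.9 ≈ 1.5138.
Ideal golden ratio ≈ 1.6180. |1.5138 − 1.6180| / 1.6180 ≈ 6.44% → 6.4%.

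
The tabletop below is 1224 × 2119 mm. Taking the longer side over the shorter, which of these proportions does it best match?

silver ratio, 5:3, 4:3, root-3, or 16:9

root-3

2119/1224 ≈ 1.731. Nearest candidates are root-3 (1.732, off by 0.001) and 16:9 (1.778, off by 0.047).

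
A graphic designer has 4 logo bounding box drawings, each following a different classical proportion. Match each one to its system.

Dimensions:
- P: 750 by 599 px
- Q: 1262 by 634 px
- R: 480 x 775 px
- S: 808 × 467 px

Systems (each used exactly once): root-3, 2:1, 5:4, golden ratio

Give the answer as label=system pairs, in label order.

P = 750/599 ≈ 1.252 → 5:4 (1.250)
Q = 1262/634 ≈ 1.991 → 2:1 (2.000)
R = 775/480 ≈ 1.615 → golden ratio (1.618)
S = 808/467 ≈ 1.730 → root-3 (1.732)

P=5:4, Q=2:1, R=golden ratio, S=root-3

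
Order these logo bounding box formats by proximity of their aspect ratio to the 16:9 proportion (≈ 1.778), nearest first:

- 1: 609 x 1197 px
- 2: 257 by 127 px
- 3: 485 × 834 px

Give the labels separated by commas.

3, 1, 2

1: 1197/609 ≈ 1.966 → |1.966 − 1.778| = 0.188
2: 257/127 ≈ 2.024 → |2.024 − 1.778| = 0.246
3: 834/485 ≈ 1.720 → |1.720 − 1.778| = 0.058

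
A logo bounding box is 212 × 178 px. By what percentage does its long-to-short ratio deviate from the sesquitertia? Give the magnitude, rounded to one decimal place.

Ratio = 212 / 178 ≈ 1.1910.
Ideal 4:3 ≈ 1.3333. |1.1910 − 1.3333| / 1.3333 ≈ 10.67% → 10.7%.

10.7%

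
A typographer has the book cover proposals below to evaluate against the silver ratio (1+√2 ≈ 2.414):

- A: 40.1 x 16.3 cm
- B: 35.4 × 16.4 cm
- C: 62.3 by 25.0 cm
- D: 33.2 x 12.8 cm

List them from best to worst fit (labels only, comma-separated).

Ratios: A = 40.1 / 16.3 ≈ 2.460; B = 35.4 / 16.4 ≈ 2.159; C = 62.3 / 25.0 ≈ 2.492; D = 33.2 / 12.8 ≈ 2.594.
|Δ from 2.414|: A 0.046; B 0.255; C 0.078; D 0.180.

A, C, D, B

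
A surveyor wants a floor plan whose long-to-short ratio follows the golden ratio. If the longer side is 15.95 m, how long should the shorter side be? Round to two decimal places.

golden ratio ≈ 1.61803.
Shorter side = 15.95 ÷ 1.61803 ≈ 9.8577 → 9.86 m.

9.86 m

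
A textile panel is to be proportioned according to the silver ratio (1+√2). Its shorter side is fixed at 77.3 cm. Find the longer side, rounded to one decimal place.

186.6 cm

silver ratio ≈ 2.41421.
Longer side = 77.3 × 2.41421 ≈ 186.618 → 186.6 cm.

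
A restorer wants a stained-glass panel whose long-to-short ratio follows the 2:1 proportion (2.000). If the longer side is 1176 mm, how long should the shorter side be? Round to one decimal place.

2:1 = 2.00000.
Shorter side = 1176 ÷ 2.00000 ≈ 588.000 → 588.0 mm.

588.0 mm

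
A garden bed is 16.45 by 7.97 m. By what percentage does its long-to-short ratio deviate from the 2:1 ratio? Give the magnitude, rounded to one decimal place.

3.2%

Ratio = 16.45 / 7.97 ≈ 2.0640.
Ideal 2:1 = 2.0000. |2.0640 − 2.0000| / 2.0000 ≈ 3.20% → 3.2%.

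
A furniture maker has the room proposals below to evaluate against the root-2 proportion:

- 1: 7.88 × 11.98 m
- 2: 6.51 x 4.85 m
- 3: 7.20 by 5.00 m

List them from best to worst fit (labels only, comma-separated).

1: 11.98/7.88 ≈ 1.520 → |1.520 − 1.414| = 0.106
2: 6.51/4.85 ≈ 1.342 → |1.342 − 1.414| = 0.072
3: 7.20/5.00 ≈ 1.440 → |1.440 − 1.414| = 0.026

3, 2, 1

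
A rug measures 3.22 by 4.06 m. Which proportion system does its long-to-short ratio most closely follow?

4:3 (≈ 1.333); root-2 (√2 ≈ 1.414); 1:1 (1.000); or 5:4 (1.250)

Ratio = 4.06 / 3.22 ≈ 1.261.
Distances: 4:3 1.333 (Δ 0.072); root-2 1.414 (Δ 0.153); 1:1 1.000 (Δ 0.261); 5:4 1.250 (Δ 0.011).

5:4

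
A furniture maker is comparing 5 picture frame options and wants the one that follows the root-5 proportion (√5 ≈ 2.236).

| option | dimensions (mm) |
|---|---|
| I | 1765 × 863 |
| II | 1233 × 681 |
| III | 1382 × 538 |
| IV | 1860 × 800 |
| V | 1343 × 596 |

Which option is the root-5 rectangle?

Ratios (long/short): I ≈ 2.045; II ≈ 1.811; III ≈ 2.569; IV ≈ 2.325; V ≈ 2.253.
root-5 ≈ 2.236; option V is nearest (Δ 0.017).

V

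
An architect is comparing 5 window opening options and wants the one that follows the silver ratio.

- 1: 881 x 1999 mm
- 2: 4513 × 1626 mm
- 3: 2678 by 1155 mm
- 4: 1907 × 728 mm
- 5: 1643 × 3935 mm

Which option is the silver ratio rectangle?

Target silver ratio ≈ 2.414.
1: 2.269 (Δ0.145)  2: 2.776 (Δ0.362)  3: 2.319 (Δ0.095)  4: 2.620 (Δ0.206)  5: 2.395 (Δ0.019)

5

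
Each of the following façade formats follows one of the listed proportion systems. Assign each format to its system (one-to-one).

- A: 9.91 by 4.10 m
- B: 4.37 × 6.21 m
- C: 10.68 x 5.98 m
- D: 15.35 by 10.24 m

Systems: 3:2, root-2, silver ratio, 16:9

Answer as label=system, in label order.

A = 9.91/4.10 ≈ 2.417 → silver ratio (2.414)
B = 6.21/4.37 ≈ 1.421 → root-2 (1.414)
C = 10.68/5.98 ≈ 1.786 → 16:9 (1.778)
D = 15.35/10.24 ≈ 1.499 → 3:2 (1.500)

A=silver ratio, B=root-2, C=16:9, D=3:2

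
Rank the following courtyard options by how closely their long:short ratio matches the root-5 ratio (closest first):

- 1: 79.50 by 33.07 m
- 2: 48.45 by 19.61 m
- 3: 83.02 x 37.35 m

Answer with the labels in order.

3, 1, 2

Ratios: 1 = 79.50 / 33.07 ≈ 2.404; 2 = 48.45 / 19.61 ≈ 2.471; 3 = 83.02 / 37.35 ≈ 2.223.
|Δ from 2.236|: 1 0.168; 2 0.235; 3 0.013.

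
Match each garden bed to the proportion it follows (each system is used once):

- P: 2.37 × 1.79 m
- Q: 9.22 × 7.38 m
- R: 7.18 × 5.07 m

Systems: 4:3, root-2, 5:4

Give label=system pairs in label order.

P = 2.37/1.79 ≈ 1.324 → 4:3 (1.333)
Q = 9.22/7.38 ≈ 1.249 → 5:4 (1.250)
R = 7.18/5.07 ≈ 1.416 → root-2 (1.414)

P=4:3, Q=5:4, R=root-2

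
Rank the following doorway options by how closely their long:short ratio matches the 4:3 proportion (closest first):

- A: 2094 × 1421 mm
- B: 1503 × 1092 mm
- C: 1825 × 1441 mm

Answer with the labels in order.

B, C, A

Ratios: A = 2094 / 1421 ≈ 1.474; B = 1503 / 1092 ≈ 1.376; C = 1825 / 1441 ≈ 1.266.
|Δ from 1.333|: A 0.141; B 0.043; C 0.067.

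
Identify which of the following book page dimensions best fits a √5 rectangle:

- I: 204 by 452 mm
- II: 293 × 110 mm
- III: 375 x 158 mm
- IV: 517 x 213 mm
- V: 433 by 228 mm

Target root-5 ≈ 2.236.
I: 2.216 (Δ0.020)  II: 2.664 (Δ0.428)  III: 2.373 (Δ0.137)  IV: 2.427 (Δ0.191)  V: 1.899 (Δ0.337)

I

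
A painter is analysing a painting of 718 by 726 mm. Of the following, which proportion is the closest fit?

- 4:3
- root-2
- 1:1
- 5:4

1:1

Ratio = 726 / 718 ≈ 1.011.
Distances: 4:3 1.333 (Δ 0.322); root-2 1.414 (Δ 0.403); 1:1 1.000 (Δ 0.011); 5:4 1.250 (Δ 0.239).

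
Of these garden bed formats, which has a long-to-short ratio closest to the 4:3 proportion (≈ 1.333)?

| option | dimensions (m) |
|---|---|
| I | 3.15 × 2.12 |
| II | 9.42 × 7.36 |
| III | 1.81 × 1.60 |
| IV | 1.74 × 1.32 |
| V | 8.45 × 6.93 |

Ratios (long/short): I ≈ 1.486; II ≈ 1.280; III ≈ 1.131; IV ≈ 1.318; V ≈ 1.219.
4:3 ≈ 1.333; option IV is nearest (Δ 0.015).

IV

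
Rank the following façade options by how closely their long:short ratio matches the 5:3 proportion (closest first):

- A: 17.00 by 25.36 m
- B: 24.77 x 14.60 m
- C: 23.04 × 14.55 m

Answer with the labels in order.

A: 25.36/17.00 ≈ 1.492 → |1.492 − 1.667| = 0.175
B: 24.77/14.60 ≈ 1.697 → |1.697 − 1.667| = 0.030
C: 23.04/14.55 ≈ 1.584 → |1.584 − 1.667| = 0.083

B, C, A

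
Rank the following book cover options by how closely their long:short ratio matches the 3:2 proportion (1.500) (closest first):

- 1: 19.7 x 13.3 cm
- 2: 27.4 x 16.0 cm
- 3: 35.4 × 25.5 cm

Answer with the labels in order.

1, 3, 2

1: 19.7/13.3 ≈ 1.481 → |1.481 − 1.500| = 0.019
2: 27.4/16.0 ≈ 1.712 → |1.712 − 1.500| = 0.212
3: 35.4/25.5 ≈ 1.388 → |1.388 − 1.500| = 0.112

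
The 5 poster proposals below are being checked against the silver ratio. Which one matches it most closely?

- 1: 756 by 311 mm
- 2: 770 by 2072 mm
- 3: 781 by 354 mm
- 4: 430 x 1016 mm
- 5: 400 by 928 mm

1

Ratios (long/short): 1 ≈ 2.431; 2 ≈ 2.691; 3 ≈ 2.206; 4 ≈ 2.363; 5 ≈ 2.320.
silver ratio ≈ 2.414; option 1 is nearest (Δ 0.017).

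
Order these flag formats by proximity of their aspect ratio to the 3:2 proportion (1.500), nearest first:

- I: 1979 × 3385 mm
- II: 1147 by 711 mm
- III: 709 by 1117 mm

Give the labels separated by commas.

I: 3385/1979 ≈ 1.710 → |1.710 − 1.500| = 0.210
II: 1147/711 ≈ 1.613 → |1.613 − 1.500| = 0.113
III: 1117/709 ≈ 1.575 → |1.575 − 1.500| = 0.075

III, II, I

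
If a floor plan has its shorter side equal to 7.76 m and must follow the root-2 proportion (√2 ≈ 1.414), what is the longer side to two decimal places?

10.97 m

root-2 ≈ 1.41421.
Longer side = 7.76 × 1.41421 ≈ 10.9743 → 10.97 m.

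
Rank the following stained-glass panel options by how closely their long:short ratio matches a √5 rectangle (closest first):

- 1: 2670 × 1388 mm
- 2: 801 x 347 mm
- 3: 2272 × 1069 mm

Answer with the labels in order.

2, 3, 1

Ratios: 1 = 2670 / 1388 ≈ 1.924; 2 = 801 / 347 ≈ 2.308; 3 = 2272 / 1069 ≈ 2.125.
|Δ from 2.236|: 1 0.312; 2 0.072; 3 0.111.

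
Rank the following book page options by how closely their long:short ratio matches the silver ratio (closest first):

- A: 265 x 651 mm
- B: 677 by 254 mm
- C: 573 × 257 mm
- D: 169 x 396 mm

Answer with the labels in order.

A, D, C, B

Ratios: A = 651 / 265 ≈ 2.457; B = 677 / 254 ≈ 2.665; C = 573 / 257 ≈ 2.230; D = 396 / 169 ≈ 2.343.
|Δ from 2.414|: A 0.043; B 0.251; C 0.184; D 0.071.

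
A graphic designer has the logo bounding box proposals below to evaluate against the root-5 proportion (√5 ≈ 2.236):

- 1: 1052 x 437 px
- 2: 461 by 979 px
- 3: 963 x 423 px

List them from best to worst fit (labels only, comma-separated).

1: 1052/437 ≈ 2.407 → |2.407 − 2.236| = 0.171
2: 979/461 ≈ 2.124 → |2.124 − 2.236| = 0.112
3: 963/423 ≈ 2.277 → |2.277 − 2.236| = 0.041

3, 2, 1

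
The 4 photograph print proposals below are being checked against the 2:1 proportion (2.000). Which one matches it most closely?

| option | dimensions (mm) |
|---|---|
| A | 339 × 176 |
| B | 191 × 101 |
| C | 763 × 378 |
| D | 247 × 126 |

Target 2:1 ≈ 2.000.
A: 1.926 (Δ0.074)  B: 1.891 (Δ0.109)  C: 2.019 (Δ0.019)  D: 1.960 (Δ0.040)

C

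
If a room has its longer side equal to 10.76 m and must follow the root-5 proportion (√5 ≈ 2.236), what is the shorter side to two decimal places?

root-5 ≈ 2.23607.
Shorter side = 10.76 ÷ 2.23607 ≈ 4.8120 → 4.81 m.

4.81 m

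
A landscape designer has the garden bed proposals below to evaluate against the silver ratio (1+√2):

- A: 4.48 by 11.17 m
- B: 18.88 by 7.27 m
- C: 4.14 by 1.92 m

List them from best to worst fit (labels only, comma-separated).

Ratios: A = 11.17 / 4.48 ≈ 2.493; B = 18.88 / 7.27 ≈ 2.597; C = 4.14 / 1.92 ≈ 2.156.
|Δ from 2.414|: A 0.079; B 0.183; C 0.258.

A, B, C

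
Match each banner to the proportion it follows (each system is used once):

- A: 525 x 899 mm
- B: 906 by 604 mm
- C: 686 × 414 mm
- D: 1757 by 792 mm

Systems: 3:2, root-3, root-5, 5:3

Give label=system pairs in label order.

A = 899/525 ≈ 1.712 → root-3 (1.732)
B = 906/604 ≈ 1.500 → 3:2 (1.500)
C = 686/414 ≈ 1.657 → 5:3 (1.667)
D = 1757/792 ≈ 2.218 → root-5 (2.236)

A=root-3, B=3:2, C=5:3, D=root-5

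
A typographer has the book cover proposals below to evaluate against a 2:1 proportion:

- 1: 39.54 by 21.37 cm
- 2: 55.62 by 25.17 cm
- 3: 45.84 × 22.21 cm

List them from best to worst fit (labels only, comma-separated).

Ratios: 1 = 39.54 / 21.37 ≈ 1.850; 2 = 55.62 / 25.17 ≈ 2.210; 3 = 45.84 / 22.21 ≈ 2.064.
|Δ from 2.000|: 1 0.150; 2 0.210; 3 0.064.

3, 1, 2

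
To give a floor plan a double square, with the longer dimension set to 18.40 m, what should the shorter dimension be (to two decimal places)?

2:1 = 2.00000.
Shorter side = 18.40 ÷ 2.00000 ≈ 9.2000 → 9.20 m.

9.20 m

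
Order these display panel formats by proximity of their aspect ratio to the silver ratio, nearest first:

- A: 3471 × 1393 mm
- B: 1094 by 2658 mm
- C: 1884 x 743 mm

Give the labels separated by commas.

A: 3471/1393 ≈ 2.492 → |2.492 − 2.414| = 0.078
B: 2658/1094 ≈ 2.430 → |2.430 − 2.414| = 0.016
C: 1884/743 ≈ 2.536 → |2.536 − 2.414| = 0.122

B, A, C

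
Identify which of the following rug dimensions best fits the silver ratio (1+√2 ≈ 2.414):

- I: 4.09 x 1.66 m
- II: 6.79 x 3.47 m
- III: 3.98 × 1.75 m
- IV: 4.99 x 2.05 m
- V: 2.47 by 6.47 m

Target silver ratio ≈ 2.414.
I: 2.464 (Δ0.050)  II: 1.957 (Δ0.457)  III: 2.274 (Δ0.140)  IV: 2.434 (Δ0.020)  V: 2.619 (Δ0.205)

IV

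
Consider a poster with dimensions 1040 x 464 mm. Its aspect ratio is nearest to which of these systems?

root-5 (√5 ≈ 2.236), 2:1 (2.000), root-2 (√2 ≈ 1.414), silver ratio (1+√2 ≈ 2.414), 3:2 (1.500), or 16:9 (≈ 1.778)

root-5

1040/464 ≈ 2.241. Nearest candidates are root-5 (2.236, off by 0.005) and silver ratio (2.414, off by 0.173).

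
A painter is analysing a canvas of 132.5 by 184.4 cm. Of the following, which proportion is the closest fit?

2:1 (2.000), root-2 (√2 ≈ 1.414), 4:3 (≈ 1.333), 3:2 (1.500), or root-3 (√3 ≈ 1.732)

184.4/132.5 ≈ 1.392. Nearest candidates are root-2 (1.414, off by 0.022) and 4:3 (1.333, off by 0.059).

root-2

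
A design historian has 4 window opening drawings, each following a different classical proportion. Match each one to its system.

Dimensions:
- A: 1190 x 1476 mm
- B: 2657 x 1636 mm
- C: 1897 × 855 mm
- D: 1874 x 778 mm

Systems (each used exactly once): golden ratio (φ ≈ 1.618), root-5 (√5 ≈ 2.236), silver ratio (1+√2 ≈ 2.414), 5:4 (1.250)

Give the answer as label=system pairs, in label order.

A=5:4, B=golden ratio, C=root-5, D=silver ratio

A = 1476/1190 ≈ 1.240 → 5:4 (1.250)
B = 2657/1636 ≈ 1.624 → golden ratio (1.618)
C = 1897/855 ≈ 2.219 → root-5 (2.236)
D = 1874/778 ≈ 2.409 → silver ratio (2.414)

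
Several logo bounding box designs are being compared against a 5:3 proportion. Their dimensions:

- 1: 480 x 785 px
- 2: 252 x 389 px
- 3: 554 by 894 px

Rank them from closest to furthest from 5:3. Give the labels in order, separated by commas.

1, 3, 2

Ratios: 1 = 785 / 480 ≈ 1.635; 2 = 389 / 252 ≈ 1.544; 3 = 894 / 554 ≈ 1.614.
|Δ from 1.667|: 1 0.032; 2 0.123; 3 0.053.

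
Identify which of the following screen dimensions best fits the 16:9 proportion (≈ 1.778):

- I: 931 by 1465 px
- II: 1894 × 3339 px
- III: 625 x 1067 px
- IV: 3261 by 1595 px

II

Target 16:9 ≈ 1.778.
I: 1.574 (Δ0.204)  II: 1.763 (Δ0.015)  III: 1.707 (Δ0.071)  IV: 2.045 (Δ0.267)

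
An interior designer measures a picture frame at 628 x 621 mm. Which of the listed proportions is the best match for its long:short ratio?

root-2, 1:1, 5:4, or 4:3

1:1

Ratio = 628 / 621 ≈ 1.011.
Distances: root-2 1.414 (Δ 0.403); 1:1 1.000 (Δ 0.011); 5:4 1.250 (Δ 0.239); 4:3 1.333 (Δ 0.322).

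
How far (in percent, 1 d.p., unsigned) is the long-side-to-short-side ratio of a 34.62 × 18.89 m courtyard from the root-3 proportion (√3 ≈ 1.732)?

5.8%

Ratio = 34.62 / 18.89 ≈ 1.8327.
Ideal root-3 ≈ 1.7321. |1.8327 − 1.7321| / 1.7321 ≈ 5.81% → 5.8%.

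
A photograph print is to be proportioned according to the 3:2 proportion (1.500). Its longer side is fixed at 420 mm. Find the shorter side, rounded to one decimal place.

3:2 = 1.50000.
Shorter side = 420 ÷ 1.50000 ≈ 280.000 → 280.0 mm.

280.0 mm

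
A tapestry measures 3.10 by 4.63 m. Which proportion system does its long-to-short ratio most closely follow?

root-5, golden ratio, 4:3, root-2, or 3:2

Ratio = 4.63 / 3.10 ≈ 1.494.
Distances: root-5 2.236 (Δ 0.742); golden ratio 1.618 (Δ 0.124); 4:3 1.333 (Δ 0.161); root-2 1.414 (Δ 0.080); 3:2 1.500 (Δ 0.006).

3:2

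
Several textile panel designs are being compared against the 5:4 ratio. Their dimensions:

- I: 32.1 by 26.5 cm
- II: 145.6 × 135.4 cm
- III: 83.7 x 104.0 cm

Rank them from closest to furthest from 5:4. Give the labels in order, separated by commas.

III, I, II

Ratios: I = 32.1 / 26.5 ≈ 1.211; II = 145.6 / 135.4 ≈ 1.075; III = 104.0 / 83.7 ≈ 1.243.
|Δ from 1.250|: I 0.039; II 0.175; III 0.007.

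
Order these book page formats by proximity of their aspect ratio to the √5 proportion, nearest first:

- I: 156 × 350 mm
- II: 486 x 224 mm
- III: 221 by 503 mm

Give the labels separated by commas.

I: 350/156 ≈ 2.244 → |2.244 − 2.236| = 0.008
II: 486/224 ≈ 2.170 → |2.170 − 2.236| = 0.066
III: 503/221 ≈ 2.276 → |2.276 − 2.236| = 0.040

I, III, II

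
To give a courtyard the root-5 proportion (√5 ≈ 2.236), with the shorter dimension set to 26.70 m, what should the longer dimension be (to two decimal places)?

59.70 m

root-5 ≈ 2.23607.
Longer side = 26.70 × 2.23607 ≈ 59.7031 → 59.70 m.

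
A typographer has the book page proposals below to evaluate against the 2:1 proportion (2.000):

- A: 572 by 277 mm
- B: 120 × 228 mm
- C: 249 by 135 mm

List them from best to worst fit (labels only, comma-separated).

Ratios: A = 572 / 277 ≈ 2.065; B = 228 / 120 ≈ 1.900; C = 249 / 135 ≈ 1.844.
|Δ from 2.000|: A 0.065; B 0.100; C 0.156.

A, B, C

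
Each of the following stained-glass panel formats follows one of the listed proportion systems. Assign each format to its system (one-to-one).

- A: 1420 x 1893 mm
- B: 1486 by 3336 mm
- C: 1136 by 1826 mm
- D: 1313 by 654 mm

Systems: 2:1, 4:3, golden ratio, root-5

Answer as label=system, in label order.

A = 1893/1420 ≈ 1.333 → 4:3 (1.333)
B = 3336/1486 ≈ 2.245 → root-5 (2.236)
C = 1826/1136 ≈ 1.607 → golden ratio (1.618)
D = 1313/654 ≈ 2.008 → 2:1 (2.000)

A=4:3, B=root-5, C=golden ratio, D=2:1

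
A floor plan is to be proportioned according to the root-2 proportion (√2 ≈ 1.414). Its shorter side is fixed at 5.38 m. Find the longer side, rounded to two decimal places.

root-2 ≈ 1.41421.
Longer side = 5.38 × 1.41421 ≈ 7.6084 → 7.61 m.

7.61 m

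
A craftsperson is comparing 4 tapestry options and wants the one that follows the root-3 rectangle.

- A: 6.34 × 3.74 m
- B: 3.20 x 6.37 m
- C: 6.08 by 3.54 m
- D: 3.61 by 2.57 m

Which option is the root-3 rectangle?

Target root-3 ≈ 1.732.
A: 1.695 (Δ0.037)  B: 1.991 (Δ0.259)  C: 1.718 (Δ0.014)  D: 1.405 (Δ0.327)

C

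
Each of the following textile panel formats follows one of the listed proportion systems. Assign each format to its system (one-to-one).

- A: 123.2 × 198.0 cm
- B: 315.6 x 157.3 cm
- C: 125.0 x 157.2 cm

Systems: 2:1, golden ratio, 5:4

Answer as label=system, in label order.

Ratios: A ≈ 1.607; B ≈ 2.006; C ≈ 1.258.
Targets: 2:1 ≈ 2.000; golden ratio ≈ 1.618; 5:4 ≈ 1.250.

A=golden ratio, B=2:1, C=5:4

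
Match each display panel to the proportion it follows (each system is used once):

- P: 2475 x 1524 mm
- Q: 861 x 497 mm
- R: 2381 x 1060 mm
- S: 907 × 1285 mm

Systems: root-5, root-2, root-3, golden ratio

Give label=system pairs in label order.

P=golden ratio, Q=root-3, R=root-5, S=root-2

P = 2475/1524 ≈ 1.624 → golden ratio (1.618)
Q = 861/497 ≈ 1.732 → root-3 (1.732)
R = 2381/1060 ≈ 2.246 → root-5 (2.236)
S = 1285/907 ≈ 1.417 → root-2 (1.414)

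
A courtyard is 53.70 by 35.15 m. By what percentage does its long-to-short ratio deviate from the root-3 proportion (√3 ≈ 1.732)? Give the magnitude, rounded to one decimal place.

Ratio = 53.70 / 35.15 ≈ 1.5277.
Ideal root-3 ≈ 1.7321. |1.5277 − 1.7321| / 1.7321 ≈ 11.80% → 11.8%.

11.8%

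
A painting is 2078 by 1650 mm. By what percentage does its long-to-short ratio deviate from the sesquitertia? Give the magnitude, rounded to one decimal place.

Ratio = 2078 / 1650 ≈ 1.2594.
Ideal 4:3 ≈ 1.3333. |1.2594 − 1.3333| / 1.3333 ≈ 5.54% → 5.5%.

5.5%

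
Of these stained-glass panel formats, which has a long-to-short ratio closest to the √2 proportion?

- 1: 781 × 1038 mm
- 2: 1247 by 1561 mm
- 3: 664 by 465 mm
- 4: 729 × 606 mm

3

Ratios (long/short): 1 ≈ 1.329; 2 ≈ 1.252; 3 ≈ 1.428; 4 ≈ 1.203.
root-2 ≈ 1.414; option 3 is nearest (Δ 0.014).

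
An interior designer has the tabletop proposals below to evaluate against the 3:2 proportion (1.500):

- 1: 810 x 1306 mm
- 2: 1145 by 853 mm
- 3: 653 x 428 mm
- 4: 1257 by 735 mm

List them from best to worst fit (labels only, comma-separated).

3, 1, 2, 4

1: 1306/810 ≈ 1.612 → |1.612 − 1.500| = 0.112
2: 1145/853 ≈ 1.342 → |1.342 − 1.500| = 0.158
3: 653/428 ≈ 1.526 → |1.526 − 1.500| = 0.026
4: 1257/735 ≈ 1.710 → |1.710 − 1.500| = 0.210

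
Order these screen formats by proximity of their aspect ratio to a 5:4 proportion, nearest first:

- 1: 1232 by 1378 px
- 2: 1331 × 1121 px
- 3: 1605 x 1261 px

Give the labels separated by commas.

3, 2, 1

Ratios: 1 = 1378 / 1232 ≈ 1.119; 2 = 1331 / 1121 ≈ 1.187; 3 = 1605 / 1261 ≈ 1.273.
|Δ from 1.250|: 1 0.131; 2 0.063; 3 0.023.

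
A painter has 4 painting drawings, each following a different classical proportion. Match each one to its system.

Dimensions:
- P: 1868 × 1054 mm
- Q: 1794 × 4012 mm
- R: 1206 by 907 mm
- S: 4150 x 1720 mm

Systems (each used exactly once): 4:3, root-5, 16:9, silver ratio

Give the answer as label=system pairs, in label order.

P = 1868/1054 ≈ 1.772 → 16:9 (1.778)
Q = 4012/1794 ≈ 2.236 → root-5 (2.236)
R = 1206/907 ≈ 1.330 → 4:3 (1.333)
S = 4150/1720 ≈ 2.413 → silver ratio (2.414)

P=16:9, Q=root-5, R=4:3, S=silver ratio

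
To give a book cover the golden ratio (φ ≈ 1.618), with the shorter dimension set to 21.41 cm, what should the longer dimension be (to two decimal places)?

golden ratio ≈ 1.61803.
Longer side = 21.41 × 1.61803 ≈ 34.6420 → 34.64 cm.

34.64 cm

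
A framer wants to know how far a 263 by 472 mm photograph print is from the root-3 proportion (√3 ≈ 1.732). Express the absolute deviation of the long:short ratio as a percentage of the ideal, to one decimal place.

3.6%

Ratio = 472 / 263 ≈ 1.7947.
Ideal root-3 ≈ 1.7321. |1.7947 − 1.7321| / 1.7321 ≈ 3.61% → 3.6%.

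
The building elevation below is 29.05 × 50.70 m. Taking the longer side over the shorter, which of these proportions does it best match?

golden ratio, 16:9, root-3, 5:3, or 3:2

root-3

Ratio = 50.70 / 29.05 ≈ 1.745.
Distances: golden ratio 1.618 (Δ 0.127); 16:9 1.778 (Δ 0.033); root-3 1.732 (Δ 0.013); 5:3 1.667 (Δ 0.078); 3:2 1.500 (Δ 0.245).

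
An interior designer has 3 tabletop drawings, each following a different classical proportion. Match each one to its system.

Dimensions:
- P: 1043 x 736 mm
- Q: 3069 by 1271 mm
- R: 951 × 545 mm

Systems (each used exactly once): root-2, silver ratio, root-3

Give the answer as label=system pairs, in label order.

Ratios: P ≈ 1.417; Q ≈ 2.415; R ≈ 1.745.
Targets: root-2 ≈ 1.414; silver ratio ≈ 2.414; root-3 ≈ 1.732.

P=root-2, Q=silver ratio, R=root-3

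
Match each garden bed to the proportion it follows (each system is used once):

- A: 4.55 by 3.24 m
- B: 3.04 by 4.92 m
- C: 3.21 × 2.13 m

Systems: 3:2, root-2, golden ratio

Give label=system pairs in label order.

A=root-2, B=golden ratio, C=3:2

Ratios: A ≈ 1.404; B ≈ 1.618; C ≈ 1.507.
Targets: 3:2 ≈ 1.500; root-2 ≈ 1.414; golden ratio ≈ 1.618.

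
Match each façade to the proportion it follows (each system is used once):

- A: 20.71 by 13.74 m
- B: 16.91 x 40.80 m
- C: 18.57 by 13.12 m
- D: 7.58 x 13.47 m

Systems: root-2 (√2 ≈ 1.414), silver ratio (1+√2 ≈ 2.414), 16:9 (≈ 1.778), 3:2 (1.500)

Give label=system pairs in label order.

A=3:2, B=silver ratio, C=root-2, D=16:9

A = 20.71/13.74 ≈ 1.507 → 3:2 (1.500)
B = 40.80/16.91 ≈ 2.413 → silver ratio (2.414)
C = 18.57/13.12 ≈ 1.415 → root-2 (1.414)
D = 13.47/7.58 ≈ 1.777 → 16:9 (1.778)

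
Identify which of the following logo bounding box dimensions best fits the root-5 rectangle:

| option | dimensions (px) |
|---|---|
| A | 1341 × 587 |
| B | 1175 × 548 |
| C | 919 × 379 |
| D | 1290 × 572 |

D

Ratios (long/short): A ≈ 2.284; B ≈ 2.144; C ≈ 2.425; D ≈ 2.255.
root-5 ≈ 2.236; option D is nearest (Δ 0.019).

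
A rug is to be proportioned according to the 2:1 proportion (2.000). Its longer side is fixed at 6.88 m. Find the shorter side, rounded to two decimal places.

3.44 m

2:1 = 2.00000.
Shorter side = 6.88 ÷ 2.00000 ≈ 3.4400 → 3.44 m.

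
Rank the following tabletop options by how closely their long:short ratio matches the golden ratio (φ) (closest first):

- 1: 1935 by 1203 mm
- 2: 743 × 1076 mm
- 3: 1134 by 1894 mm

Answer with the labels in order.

1: 1935/1203 ≈ 1.608 → |1.608 − 1.618| = 0.010
2: 1076/743 ≈ 1.448 → |1.448 − 1.618| = 0.170
3: 1894/1134 ≈ 1.670 → |1.670 − 1.618| = 0.052

1, 3, 2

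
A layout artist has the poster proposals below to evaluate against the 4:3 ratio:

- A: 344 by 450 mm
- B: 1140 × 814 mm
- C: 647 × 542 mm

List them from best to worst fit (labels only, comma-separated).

A: 450/344 ≈ 1.308 → |1.308 − 1.333| = 0.025
B: 1140/814 ≈ 1.400 → |1.400 − 1.333| = 0.067
C: 647/542 ≈ 1.194 → |1.194 − 1.333| = 0.139

A, B, C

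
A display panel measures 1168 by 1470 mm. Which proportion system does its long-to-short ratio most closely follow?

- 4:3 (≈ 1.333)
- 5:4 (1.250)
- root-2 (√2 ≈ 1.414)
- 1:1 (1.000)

1470/1168 ≈ 1.259. Nearest candidates are 5:4 (1.250, off by 0.009) and 4:3 (1.333, off by 0.074).

5:4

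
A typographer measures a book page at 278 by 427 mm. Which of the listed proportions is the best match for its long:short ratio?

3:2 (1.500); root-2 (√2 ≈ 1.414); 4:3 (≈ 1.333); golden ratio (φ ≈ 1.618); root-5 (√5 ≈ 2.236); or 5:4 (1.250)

Ratio = 427 / 278 ≈ 1.536.
Distances: 3:2 1.500 (Δ 0.036); root-2 1.414 (Δ 0.122); 4:3 1.333 (Δ 0.203); golden ratio 1.618 (Δ 0.082); root-5 2.236 (Δ 0.700); 5:4 1.250 (Δ 0.286).

3:2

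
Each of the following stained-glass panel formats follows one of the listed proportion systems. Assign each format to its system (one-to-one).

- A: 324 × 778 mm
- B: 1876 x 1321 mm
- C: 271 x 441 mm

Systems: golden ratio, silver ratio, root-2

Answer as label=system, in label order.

A=silver ratio, B=root-2, C=golden ratio

Ratios: A ≈ 2.401; B ≈ 1.420; C ≈ 1.627.
Targets: golden ratio ≈ 1.618; silver ratio ≈ 2.414; root-2 ≈ 1.414.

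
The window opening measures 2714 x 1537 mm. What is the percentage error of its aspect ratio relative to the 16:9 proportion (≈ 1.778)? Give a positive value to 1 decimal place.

0.7%

Ratio = 2714 / 1537 ≈ 1.7658.
Ideal 16:9 ≈ 1.7778. |1.7658 − 1.7778| / 1.7778 ≈ 0.67% → 0.7%.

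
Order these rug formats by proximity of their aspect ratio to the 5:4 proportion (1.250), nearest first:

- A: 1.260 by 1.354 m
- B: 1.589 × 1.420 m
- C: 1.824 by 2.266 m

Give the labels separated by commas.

C, B, A

A: 1.354/1.260 ≈ 1.075 → |1.075 − 1.250| = 0.175
B: 1.589/1.420 ≈ 1.119 → |1.119 − 1.250| = 0.131
C: 2.266/1.824 ≈ 1.242 → |1.242 − 1.250| = 0.008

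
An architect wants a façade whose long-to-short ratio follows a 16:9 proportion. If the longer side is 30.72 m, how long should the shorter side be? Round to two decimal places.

17.28 m

16:9 ≈ 1.77778.
Shorter side = 30.72 ÷ 1.77778 ≈ 17.2800 → 17.28 m.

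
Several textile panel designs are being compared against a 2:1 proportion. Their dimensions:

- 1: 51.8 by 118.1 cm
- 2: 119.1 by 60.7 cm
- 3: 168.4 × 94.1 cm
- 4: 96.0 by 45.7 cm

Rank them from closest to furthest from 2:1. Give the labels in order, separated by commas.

Ratios: 1 = 118.1 / 51.8 ≈ 2.280; 2 = 119.1 / 60.7 ≈ 1.962; 3 = 168.4 / 94.1 ≈ 1.790; 4 = 96.0 / 45.7 ≈ 2.101.
|Δ from 2.000|: 1 0.280; 2 0.038; 3 0.210; 4 0.101.

2, 4, 3, 1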